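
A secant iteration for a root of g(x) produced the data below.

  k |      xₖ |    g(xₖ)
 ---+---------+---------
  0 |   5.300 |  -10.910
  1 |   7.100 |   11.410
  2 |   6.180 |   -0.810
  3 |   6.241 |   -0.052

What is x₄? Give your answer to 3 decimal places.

x₄ = 6.241 − (-0.052)·(6.241 − 6.180) / (-0.052 − (-0.810))
   = 6.241 − (-0.00317)/(0.75800) = 6.24518

6.245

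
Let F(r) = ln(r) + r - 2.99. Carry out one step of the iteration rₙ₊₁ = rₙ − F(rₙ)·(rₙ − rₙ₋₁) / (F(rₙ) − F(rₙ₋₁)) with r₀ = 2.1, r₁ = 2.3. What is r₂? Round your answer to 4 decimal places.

F(2.1) = -0.148063, F(2.3) = 0.142909
r₂ = 2.300000 − 0.142909·(2.300000 − 2.100000) / (0.142909 − (-0.148063)) = 2.300000 − (0.028582)/(0.290972) = 2.201771

2.2018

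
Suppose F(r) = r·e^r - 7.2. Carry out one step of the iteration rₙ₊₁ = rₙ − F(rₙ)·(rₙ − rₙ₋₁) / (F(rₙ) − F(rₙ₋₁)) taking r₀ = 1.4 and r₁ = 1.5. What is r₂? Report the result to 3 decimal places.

F(1.4) = -1.52272, F(1.5) = -0.47747
r₂ = 1.50000 − (-0.47747)·(1.50000 − 1.40000) / (-0.47747 − (-1.52272)) = 1.50000 − (-0.04775)/(1.04525) = 1.54568

1.546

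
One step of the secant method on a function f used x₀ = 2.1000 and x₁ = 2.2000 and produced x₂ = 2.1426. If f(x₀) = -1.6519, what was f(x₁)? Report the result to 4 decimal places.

The secant line through (2.1000, -1.6519) and (2.2000, f(x₁)) crosses zero at x₂ = 2.1426.
So (2.1000, -1.6519), (2.2000, f(x₁)), (2.1426, 0) are collinear:
f(x₁) = -1.6519 · (2.2000 − 2.1426) / (2.1000 − 2.1426) = -1.6519 · (0.057400)/(-0.042600) = 2.225800

2.2258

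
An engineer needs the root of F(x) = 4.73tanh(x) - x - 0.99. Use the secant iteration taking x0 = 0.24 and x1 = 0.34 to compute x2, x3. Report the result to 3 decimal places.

0.275, 0.274

F(0.24) = -0.11611, F(0.34) = 0.21897
x2 = 0.34000 − 0.21897·(0.34000 − 0.24000) / (0.21897 − (-0.11611)) = 0.34000 − (0.02190)/(0.33507) = 0.27465
F(0.27465) = 0.00274
x3 = 0.27465 − 0.00274·(0.27465 − 0.34000) / (0.00274 − 0.21897) = 0.27465 − (-0.00018)/(-0.21623) = 0.27382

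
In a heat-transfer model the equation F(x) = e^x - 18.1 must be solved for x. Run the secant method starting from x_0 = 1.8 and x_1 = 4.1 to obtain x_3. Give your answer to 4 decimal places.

F(1.8) = -12.050353, F(4.1) = 42.240288
x_2 = 4.100000 − 42.240288·(4.100000 − 1.800000) / (42.240288 − (-12.050353)) = 4.100000 − (97.152661)/(54.290640) = 2.310508
F(2.310508) = -8.020455
x_3 = 2.310508 − (-8.020455)·(2.310508 − 4.100000) / (-8.020455 − 42.240288) = 2.310508 − (14.352540)/(-50.260743) = 2.596070

2.5961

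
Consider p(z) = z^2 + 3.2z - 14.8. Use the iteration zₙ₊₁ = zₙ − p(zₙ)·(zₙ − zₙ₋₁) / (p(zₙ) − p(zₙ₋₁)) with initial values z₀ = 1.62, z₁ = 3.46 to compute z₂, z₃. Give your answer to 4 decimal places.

p(1.62) = -6.991600, p(3.46) = 8.243600
z₂ = 3.460000 − 8.243600·(3.460000 − 1.620000) / (8.243600 − (-6.991600)) = 3.460000 − (15.168224)/(15.235200) = 2.464396
p(2.464396) = -0.840684
z₃ = 2.464396 − (-0.840684)·(2.464396 − 3.460000) / (-0.840684 − 8.243600) = 2.464396 − (0.836988)/(-9.084284) = 2.556532

2.4644, 2.5565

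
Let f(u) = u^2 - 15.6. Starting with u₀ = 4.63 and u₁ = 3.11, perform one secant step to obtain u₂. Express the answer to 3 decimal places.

3.876

f(4.63) = 5.83690, f(3.11) = -5.92790
u₂ = 3.11000 − (-5.92790)·(3.11000 − 4.63000) / (-5.92790 − 5.83690) = 3.11000 − (9.01041)/(-11.76480) = 3.87588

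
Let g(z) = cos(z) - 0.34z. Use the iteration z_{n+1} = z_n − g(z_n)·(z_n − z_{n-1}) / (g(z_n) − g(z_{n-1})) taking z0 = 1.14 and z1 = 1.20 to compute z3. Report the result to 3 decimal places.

g(1.14) = 0.02999, g(1.20) = -0.04564
z2 = 1.20000 − (-0.04564)·(1.20000 − 1.14000) / (-0.04564 − 0.02999) = 1.20000 − (-0.00274)/(-0.07564) = 1.16379
g(1.16379) = 0.00017
z3 = 1.16379 − 0.00017·(1.16379 − 1.20000) / (0.00017 − (-0.04564)) = 1.16379 − (-0.00001)/(0.04581) = 1.16393

1.164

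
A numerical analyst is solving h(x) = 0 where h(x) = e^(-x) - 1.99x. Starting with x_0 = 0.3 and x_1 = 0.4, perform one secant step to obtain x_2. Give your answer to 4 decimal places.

0.3534

h(0.3) = 0.143818, h(0.4) = -0.125680
x_2 = 0.400000 − (-0.125680)·(0.400000 − 0.300000) / (-0.125680 − 0.143818) = 0.400000 − (-0.012568)/(-0.269498) = 0.353365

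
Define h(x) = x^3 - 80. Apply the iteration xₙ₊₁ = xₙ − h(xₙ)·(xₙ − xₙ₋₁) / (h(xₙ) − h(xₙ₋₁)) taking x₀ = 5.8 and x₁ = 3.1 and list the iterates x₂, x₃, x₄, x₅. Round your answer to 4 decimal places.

h(5.8) = 115.112000, h(3.1) = -50.209000
x₂ = 3.100000 − (-50.209000)·(3.100000 − 5.800000) / (-50.209000 − 115.112000) = 3.100000 − (135.564300)/(-165.321000) = 3.920007
h(3.920007) = -19.763411
x₃ = 3.920007 − (-19.763411)·(3.920007 − 3.100000) / (-19.763411 − (-50.209000)) = 3.920007 − (-16.206126)/(30.445589) = 4.452305
h(4.452305) = 8.258102
x₄ = 4.452305 − 8.258102·(4.452305 − 3.920007) / (8.258102 − (-19.763411)) = 4.452305 − (4.395771)/(28.021513) = 4.295433
h(4.295433) = -0.746050
x₅ = 4.295433 − (-0.746050)·(4.295433 − 4.452305) / (-0.746050 − 8.258102) = 4.295433 − (0.117034)/(-9.004152) = 4.308431

3.9200, 4.4523, 4.2954, 4.3084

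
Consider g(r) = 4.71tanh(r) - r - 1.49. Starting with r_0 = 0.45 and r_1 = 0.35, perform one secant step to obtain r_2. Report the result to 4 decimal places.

0.4344

g(0.45) = 0.047144, g(0.35) = -0.255671
r_2 = 0.350000 − (-0.255671)·(0.350000 − 0.450000) / (-0.255671 − 0.047144) = 0.350000 − (0.025567)/(-0.302816) = 0.434431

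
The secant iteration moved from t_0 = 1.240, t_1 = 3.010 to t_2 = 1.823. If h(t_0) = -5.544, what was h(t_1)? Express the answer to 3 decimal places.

11.288

The secant line through (1.240, -5.544) and (3.010, h(t_1)) crosses zero at t_2 = 1.823.
So (1.240, -5.544), (3.010, h(t_1)), (1.823, 0) are collinear:
h(t_1) = -5.544 · (3.010 − 1.823) / (1.240 − 1.823) = -5.544 · (1.18700)/(-0.58300) = 11.28770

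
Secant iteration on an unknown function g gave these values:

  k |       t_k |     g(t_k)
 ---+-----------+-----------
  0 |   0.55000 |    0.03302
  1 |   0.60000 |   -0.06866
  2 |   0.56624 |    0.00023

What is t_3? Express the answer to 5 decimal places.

0.56635

t_3 = 0.56624 − 0.00023·(0.56624 − 0.60000) / (0.00023 − (-0.06866))
   = 0.56624 − (-0.0000078)/(0.0688900) = 0.5663527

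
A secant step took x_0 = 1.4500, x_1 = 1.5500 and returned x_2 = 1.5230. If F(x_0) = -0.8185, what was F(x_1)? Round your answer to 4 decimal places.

The secant line through (1.4500, -0.8185) and (1.5500, F(x_1)) crosses zero at x_2 = 1.5230.
So (1.4500, -0.8185), (1.5500, F(x_1)), (1.5230, 0) are collinear:
F(x_1) = -0.8185 · (1.5500 − 1.5230) / (1.4500 − 1.5230) = -0.8185 · (0.027000)/(-0.073000) = 0.302733

0.3027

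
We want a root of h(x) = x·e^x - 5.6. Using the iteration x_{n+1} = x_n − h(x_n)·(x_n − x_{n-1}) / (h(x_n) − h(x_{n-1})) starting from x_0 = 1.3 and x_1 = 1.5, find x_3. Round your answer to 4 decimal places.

1.3915

h(1.3) = -0.829914, h(1.5) = 1.122534
x_2 = 1.500000 − 1.122534·(1.500000 − 1.300000) / (1.122534 − (-0.829914)) = 1.500000 − (0.224507)/(1.952448) = 1.385013
h(1.385013) = -0.067045
x_3 = 1.385013 − (-0.067045)·(1.385013 − 1.500000) / (-0.067045 − 1.122534) = 1.385013 − (0.007709)/(-1.189579) = 1.391493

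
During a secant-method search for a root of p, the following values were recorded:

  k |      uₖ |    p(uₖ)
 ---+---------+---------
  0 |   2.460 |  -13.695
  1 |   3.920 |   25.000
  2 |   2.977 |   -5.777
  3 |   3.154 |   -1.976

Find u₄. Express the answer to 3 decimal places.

u₄ = 3.154 − (-1.976)·(3.154 − 2.977) / (-1.976 − (-5.777))
   = 3.154 − (-0.34975)/(3.80100) = 3.24602

3.246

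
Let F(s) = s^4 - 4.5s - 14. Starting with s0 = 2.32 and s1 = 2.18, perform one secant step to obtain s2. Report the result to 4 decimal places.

2.2098

F(2.32) = 4.530230, F(2.18) = -1.224694
s2 = 2.180000 − (-1.224694)·(2.180000 − 2.320000) / (-1.224694 − 4.530230) = 2.180000 − (0.171457)/(-5.754924) = 2.209793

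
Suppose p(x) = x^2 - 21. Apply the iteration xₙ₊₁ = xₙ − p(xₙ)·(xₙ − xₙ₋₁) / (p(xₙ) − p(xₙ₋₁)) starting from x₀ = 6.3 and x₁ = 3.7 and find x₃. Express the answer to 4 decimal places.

4.5990

p(6.3) = 18.690000, p(3.7) = -7.310000
x₂ = 3.700000 − (-7.310000)·(3.700000 − 6.300000) / (-7.310000 − 18.690000) = 3.700000 − (19.006000)/(-26.000000) = 4.431000
p(4.431000) = -1.366239
x₃ = 4.431000 − (-1.366239)·(4.431000 − 3.700000) / (-1.366239 − (-7.310000)) = 4.431000 − (-0.998721)/(5.943761) = 4.599028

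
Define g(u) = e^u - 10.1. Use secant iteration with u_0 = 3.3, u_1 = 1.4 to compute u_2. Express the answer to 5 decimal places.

1.89811

g(3.3) = 17.0126389, g(1.4) = -6.0448000
u_2 = 1.4000000 − (-6.0448000)·(1.4000000 − 3.3000000) / (-6.0448000 − 17.0126389) = 1.4000000 − (11.4851201)/(-23.0574390) = 1.8981091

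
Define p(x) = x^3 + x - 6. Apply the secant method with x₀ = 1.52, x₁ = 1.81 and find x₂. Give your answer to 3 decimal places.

1.624

p(1.52) = -0.96819, p(1.81) = 1.73974
x₂ = 1.81000 − 1.73974·(1.81000 − 1.52000) / (1.73974 − (-0.96819)) = 1.81000 − (0.50452)/(2.70793) = 1.62369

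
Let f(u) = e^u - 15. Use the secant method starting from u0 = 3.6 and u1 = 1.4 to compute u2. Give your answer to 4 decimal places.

f(3.6) = 21.598234, f(1.4) = -10.944800
u2 = 1.400000 − (-10.944800)·(1.400000 − 3.600000) / (-10.944800 − 21.598234) = 1.400000 − (24.078560)/(-32.543034) = 2.139899

2.1399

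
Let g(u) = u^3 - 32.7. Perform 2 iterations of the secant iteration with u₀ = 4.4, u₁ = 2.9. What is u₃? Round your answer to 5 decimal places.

3.20718

g(4.4) = 52.4840000, g(2.9) = -8.3110000
u₂ = 2.9000000 − (-8.3110000)·(2.9000000 − 4.4000000) / (-8.3110000 − 52.4840000) = 2.9000000 − (12.4665000)/(-60.7950000) = 3.1050580
g(3.1050580) = -2.7629403
u₃ = 3.1050580 − (-2.7629403)·(3.1050580 − 2.9000000) / (-2.7629403 − (-8.3110000)) = 3.1050580 − (-0.5665630)/(5.5480597) = 3.2071771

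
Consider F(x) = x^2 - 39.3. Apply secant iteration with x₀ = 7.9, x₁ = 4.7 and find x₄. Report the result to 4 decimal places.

6.2685

F(7.9) = 23.110000, F(4.7) = -17.210000
x₂ = 4.700000 − (-17.210000)·(4.700000 − 7.900000) / (-17.210000 − 23.110000) = 4.700000 − (55.072000)/(-40.320000) = 6.065873
F(6.065873) = -2.505185
x₃ = 6.065873 − (-2.505185)·(6.065873 − 4.700000) / (-2.505185 − (-17.210000)) = 6.065873 − (-3.421764)/(14.704815) = 6.298570
F(6.298570) = 0.371982
x₄ = 6.298570 − 0.371982·(6.298570 − 6.065873) / (0.371982 − (-2.505185)) = 6.298570 − (0.086559)/(2.877167) = 6.268485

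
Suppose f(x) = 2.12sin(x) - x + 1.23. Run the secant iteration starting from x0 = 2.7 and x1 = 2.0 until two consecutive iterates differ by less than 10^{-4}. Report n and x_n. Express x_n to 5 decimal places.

f(2.7) = -0.5639547, f(2.0) = 1.1577105
x2 = 2.0000000 − 1.1577105·(-0.7000000)/(1.7216652) = 2.4707056;  |Δ| = 0.4707056
f(2.4707056) = 0.0772583
x3 = 2.4707056 − 0.0772583·(0.4707056)/(-1.0804522) = 2.5043636;  |Δ| = 0.0336580
f(2.5043636) = -0.0130260
x4 = 2.5043636 − (-0.0130260)·(0.0336580)/(-0.0902843) = 2.4995075;  |Δ| = 0.0048561
f(2.4995075) = 0.0000897
x5 = 2.4995075 − 0.0000897·(-0.0048561)/(0.0131157) = 2.4995407;  |Δ| = 0.0000332
|x5 − x4| = 0.0000332 < 10^{-4}

n = 5, x_n = 2.49954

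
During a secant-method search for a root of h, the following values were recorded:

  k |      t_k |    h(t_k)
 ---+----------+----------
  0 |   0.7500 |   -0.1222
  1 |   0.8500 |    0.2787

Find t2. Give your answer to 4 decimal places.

t2 = 0.8500 − 0.2787·(0.8500 − 0.7500) / (0.2787 − (-0.1222))
   = 0.8500 − (0.027870)/(0.400900) = 0.780481

0.7805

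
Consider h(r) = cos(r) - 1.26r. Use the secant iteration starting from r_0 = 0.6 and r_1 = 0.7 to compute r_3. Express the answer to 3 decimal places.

0.638

h(0.6) = 0.06934, h(0.7) = -0.11716
r_2 = 0.70000 − (-0.11716)·(0.70000 − 0.60000) / (-0.11716 − 0.06934) = 0.70000 − (-0.01172)/(-0.18649) = 0.63718
h(0.63718) = 0.00093
r_3 = 0.63718 − 0.00093·(0.63718 − 0.70000) / (0.00093 − (-0.11716)) = 0.63718 − (-0.00006)/(0.11809) = 0.63767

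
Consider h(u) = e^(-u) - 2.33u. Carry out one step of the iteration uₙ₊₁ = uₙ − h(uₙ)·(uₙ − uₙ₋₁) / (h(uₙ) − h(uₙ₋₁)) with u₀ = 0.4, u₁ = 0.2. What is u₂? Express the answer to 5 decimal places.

h(0.4) = -0.2616800, h(0.2) = 0.3527308
u₂ = 0.2000000 − 0.3527308·(0.2000000 − 0.4000000) / (0.3527308 − (-0.2616800)) = 0.2000000 − (-0.0705462)/(0.6144107) = 0.3148192

0.31482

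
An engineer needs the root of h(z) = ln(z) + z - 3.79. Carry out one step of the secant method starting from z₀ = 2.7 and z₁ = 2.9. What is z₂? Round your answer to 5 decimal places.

h(2.7) = -0.0967482, h(2.9) = 0.1747107
z₂ = 2.9000000 − 0.1747107·(2.9000000 − 2.7000000) / (0.1747107 − (-0.0967482)) = 2.9000000 − (0.0349421)/(0.2714590) = 2.7712802

2.77128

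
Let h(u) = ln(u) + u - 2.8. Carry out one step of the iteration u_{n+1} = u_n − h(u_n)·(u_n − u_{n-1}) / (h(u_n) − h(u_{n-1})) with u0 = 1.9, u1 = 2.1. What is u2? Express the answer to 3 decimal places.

h(1.9) = -0.25815, h(2.1) = 0.04194
u2 = 2.10000 − 0.04194·(2.10000 − 1.90000) / (0.04194 − (-0.25815)) = 2.10000 − (0.00839)/(0.30008) = 2.07205

2.072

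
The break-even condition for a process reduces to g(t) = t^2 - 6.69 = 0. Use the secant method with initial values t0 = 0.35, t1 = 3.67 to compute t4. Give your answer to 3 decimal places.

g(0.35) = -6.56750, g(3.67) = 6.77890
t2 = 3.67000 − 6.77890·(3.67000 − 0.35000) / (6.77890 − (-6.56750)) = 3.67000 − (22.50595)/(13.34640) = 1.98371
g(1.98371) = -2.75491
t3 = 1.98371 − (-2.75491)·(1.98371 − 3.67000) / (-2.75491 − 6.77890) = 1.98371 − (4.64558)/(-9.53381) = 2.47098
g(2.47098) = -0.58425
t4 = 2.47098 − (-0.58425)·(2.47098 − 1.98371) / (-0.58425 − (-2.75491)) = 2.47098 − (-0.28469)/(2.17066) = 2.60214

2.602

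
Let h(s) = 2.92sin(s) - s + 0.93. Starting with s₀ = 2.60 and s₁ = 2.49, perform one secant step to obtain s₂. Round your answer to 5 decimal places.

2.55175

h(2.60) = -0.1647360, h(2.49) = 0.2108443
s₂ = 2.4900000 − 0.2108443·(2.4900000 − 2.6000000) / (0.2108443 − (-0.1647360)) = 2.4900000 − (-0.0231929)/(0.3755803) = 2.5517521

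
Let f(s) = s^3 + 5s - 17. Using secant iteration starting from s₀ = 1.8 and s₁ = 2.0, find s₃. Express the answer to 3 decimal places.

1.940

f(1.8) = -2.16800, f(2.0) = 1.00000
s₂ = 2.00000 − 1.00000·(2.00000 − 1.80000) / (1.00000 − (-2.16800)) = 2.00000 − (0.20000)/(3.16800) = 1.93687
f(1.93687) = -0.04957
s₃ = 1.93687 − (-0.04957)·(1.93687 − 2.00000) / (-0.04957 − 1.00000) = 1.93687 − (0.00313)/(-1.04957) = 1.93985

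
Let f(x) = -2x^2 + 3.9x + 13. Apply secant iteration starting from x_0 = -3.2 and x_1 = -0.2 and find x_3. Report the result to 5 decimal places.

f(-3.2) = -19.9600000, f(-0.2) = 12.1400000
x_2 = -0.2000000 − 12.1400000·(-0.2000000 − (-3.2000000)) / (12.1400000 − (-19.9600000)) = -0.2000000 − (36.4200000)/(32.1000000) = -1.3345794
f(-1.3345794) = 4.2329356
x_3 = -1.3345794 − 4.2329356·(-1.3345794 − (-0.2000000)) / (4.2329356 − 12.1400000) = -1.3345794 − (-4.8026017)/(-7.9070644) = -1.9419606

-1.94196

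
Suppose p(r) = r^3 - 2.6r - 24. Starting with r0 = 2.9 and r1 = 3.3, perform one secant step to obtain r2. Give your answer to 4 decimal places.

3.1722

p(2.9) = -7.151000, p(3.3) = 3.357000
r2 = 3.300000 − 3.357000·(3.300000 − 2.900000) / (3.357000 − (-7.151000)) = 3.300000 − (1.342800)/(10.508000) = 3.172212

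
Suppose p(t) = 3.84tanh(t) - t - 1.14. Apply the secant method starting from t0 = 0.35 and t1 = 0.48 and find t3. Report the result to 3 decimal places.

p(0.35) = -0.19832, p(0.48) = 0.09358
t2 = 0.48000 − 0.09358·(0.48000 − 0.35000) / (0.09358 − (-0.19832)) = 0.48000 − (0.01216)/(0.29189) = 0.43832
p(0.43832) = 0.00473
t3 = 0.43832 − 0.00473·(0.43832 − 0.48000) / (0.00473 − 0.09358) = 0.43832 − (-0.00020)/(-0.08884) = 0.43610

0.436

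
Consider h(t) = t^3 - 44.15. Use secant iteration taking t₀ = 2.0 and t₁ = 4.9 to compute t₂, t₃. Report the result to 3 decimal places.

2.956, 3.344

h(2.0) = -36.15000, h(4.9) = 73.49900
t₂ = 4.90000 − 73.49900·(4.90000 − 2.00000) / (73.49900 − (-36.15000)) = 4.90000 − (213.14710)/(109.64900) = 2.95610
h(2.95610) = -18.31814
t₃ = 2.95610 − (-18.31814)·(2.95610 − 4.90000) / (-18.31814 − 73.49900) = 2.95610 − (35.60870)/(-91.81714) = 3.34392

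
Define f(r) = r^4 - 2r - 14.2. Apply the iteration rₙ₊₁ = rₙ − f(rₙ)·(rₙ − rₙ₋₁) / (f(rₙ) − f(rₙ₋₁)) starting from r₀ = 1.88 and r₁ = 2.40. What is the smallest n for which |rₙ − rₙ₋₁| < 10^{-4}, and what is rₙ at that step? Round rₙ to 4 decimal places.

n = 6, rₙ = 2.0694

f(1.88) = -5.468017, f(2.40) = 14.177600
r₂ = 2.400000 − 14.177600·(0.520000)/(19.645617) = 2.024733;  |Δ| = 0.375267
f(2.024733) = -1.443208
r₃ = 2.024733 − (-1.443208)·(-0.375267)/(-15.620808) = 2.059404;  |Δ| = 0.034671
f(2.059404) = -0.331501
r₄ = 2.059404 − (-0.331501)·(0.034671)/(1.111707) = 2.069742;  |Δ| = 0.010339
f(2.069742) = 0.011748
r₅ = 2.069742 − 0.011748·(0.010339)/(0.343249) = 2.069389;  |Δ| = 0.000354
f(2.069389) = -0.000091
r₆ = 2.069389 − (-0.000091)·(-0.000354)/(-0.011839) = 2.069391;  |Δ| = 0.000003
|r₆ − r₅| = 0.000003 < 10^{-4}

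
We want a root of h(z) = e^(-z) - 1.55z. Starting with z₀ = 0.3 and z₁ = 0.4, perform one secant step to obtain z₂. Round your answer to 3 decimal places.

h(0.3) = 0.27582, h(0.4) = 0.05032
z₂ = 0.40000 − 0.05032·(0.40000 − 0.30000) / (0.05032 − 0.27582) = 0.40000 − (0.00503)/(-0.22550) = 0.42232

0.422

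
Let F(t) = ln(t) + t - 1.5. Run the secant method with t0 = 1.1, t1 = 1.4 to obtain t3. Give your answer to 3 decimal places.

F(1.1) = -0.30469, F(1.4) = 0.23647
t2 = 1.40000 − 0.23647·(1.40000 − 1.10000) / (0.23647 − (-0.30469)) = 1.40000 − (0.07094)/(0.54116) = 1.26891
F(1.26891) = 0.00707
t3 = 1.26891 − 0.00707·(1.26891 − 1.40000) / (0.00707 − 0.23647) = 1.26891 − (-0.00093)/(-0.22941) = 1.26487

1.265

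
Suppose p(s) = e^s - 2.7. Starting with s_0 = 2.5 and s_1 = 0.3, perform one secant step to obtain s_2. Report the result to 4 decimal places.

p(2.5) = 9.482494, p(0.3) = -1.350141
s_2 = 0.300000 − (-1.350141)·(0.300000 − 2.500000) / (-1.350141 − 9.482494) = 0.300000 − (2.970311)/(-10.832635) = 0.574200

0.5742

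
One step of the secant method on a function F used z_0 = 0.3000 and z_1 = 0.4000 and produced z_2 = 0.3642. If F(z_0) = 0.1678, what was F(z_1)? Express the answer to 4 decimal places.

The secant line through (0.3000, 0.1678) and (0.4000, F(z_1)) crosses zero at z_2 = 0.3642.
So (0.3000, 0.1678), (0.4000, F(z_1)), (0.3642, 0) are collinear:
F(z_1) = 0.1678 · (0.4000 − 0.3642) / (0.3000 − 0.3642) = 0.1678 · (0.035800)/(-0.064200) = -0.093571

-0.0936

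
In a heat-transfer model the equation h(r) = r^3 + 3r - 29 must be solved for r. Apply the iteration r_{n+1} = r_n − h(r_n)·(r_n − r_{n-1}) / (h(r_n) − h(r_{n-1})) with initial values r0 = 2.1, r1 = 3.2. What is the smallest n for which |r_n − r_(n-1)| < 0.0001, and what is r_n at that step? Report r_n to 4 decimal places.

n = 6, r_n = 2.7482

h(2.1) = -13.439000, h(3.2) = 13.368000
r2 = 3.200000 − 13.368000·(1.100000)/(26.807000) = 2.651457;  |Δ| = 0.548543
h(2.651457) = -2.405299
r3 = 2.651457 − (-2.405299)·(-0.548543)/(-15.773299) = 2.735105;  |Δ| = 0.083648
h(2.735105) = -0.333912
r4 = 2.735105 − (-0.333912)·(0.083648)/(2.071387) = 2.748589;  |Δ| = 0.013484
h(2.748589) = 0.010655
r5 = 2.748589 − 0.010655·(0.013484)/(0.344567) = 2.748172;  |Δ| = 0.000417
h(2.748172) = -0.000045
r6 = 2.748172 − (-0.000045)·(-0.000417)/(-0.010700) = 2.748174;  |Δ| = 0.000002
|r6 − r5| = 0.000002 < 0.0001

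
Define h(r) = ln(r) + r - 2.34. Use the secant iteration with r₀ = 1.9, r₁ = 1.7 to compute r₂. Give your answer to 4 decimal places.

1.7703

h(1.9) = 0.201854, h(1.7) = -0.109372
r₂ = 1.700000 − (-0.109372)·(1.700000 − 1.900000) / (-0.109372 − 0.201854) = 1.700000 − (0.021874)/(-0.311226) = 1.770285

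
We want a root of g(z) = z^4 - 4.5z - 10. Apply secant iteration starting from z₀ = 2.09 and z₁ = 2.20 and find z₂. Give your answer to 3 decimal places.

2.099

g(2.09) = -0.32470, g(2.20) = 3.52560
z₂ = 2.20000 − 3.52560·(2.20000 − 2.09000) / (3.52560 − (-0.32470)) = 2.20000 − (0.38782)/(3.85030) = 2.09928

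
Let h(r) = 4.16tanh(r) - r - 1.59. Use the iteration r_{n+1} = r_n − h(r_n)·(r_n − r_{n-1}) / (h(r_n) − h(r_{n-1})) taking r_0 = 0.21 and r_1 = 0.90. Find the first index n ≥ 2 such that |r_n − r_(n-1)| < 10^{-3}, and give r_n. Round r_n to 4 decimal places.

h(0.21) = -0.939019, h(0.90) = 0.489799
r_2 = 0.900000 − 0.489799·(0.690000)/(1.428819) = 0.663468;  |Δ| = 0.236532
h(0.663468) = 0.162105
r_3 = 0.663468 − 0.162105·(-0.236532)/(-0.327694) = 0.546459;  |Δ| = 0.117009
h(0.546459) = -0.065355
r_4 = 0.546459 − (-0.065355)·(-0.117009)/(-0.227460) = 0.580078;  |Δ| = 0.033620
h(0.580078) = 0.004447
r_5 = 0.580078 − 0.004447·(0.033620)/(0.069802) = 0.577937;  |Δ| = 0.002142
h(0.577937) = 0.000106
r_6 = 0.577937 − 0.000106·(-0.002142)/(-0.004341) = 0.577884;  |Δ| = 0.000052
|r_6 − r_5| = 0.000052 < 10^{-3}

n = 6, r_n = 0.5779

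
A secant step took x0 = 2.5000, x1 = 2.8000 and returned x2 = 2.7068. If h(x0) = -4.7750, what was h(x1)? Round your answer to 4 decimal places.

2.1520

The secant line through (2.5000, -4.7750) and (2.8000, h(x1)) crosses zero at x2 = 2.7068.
So (2.5000, -4.7750), (2.8000, h(x1)), (2.7068, 0) are collinear:
h(x1) = -4.7750 · (2.8000 − 2.7068) / (2.5000 − 2.7068) = -4.7750 · (0.093200)/(-0.206800) = 2.151983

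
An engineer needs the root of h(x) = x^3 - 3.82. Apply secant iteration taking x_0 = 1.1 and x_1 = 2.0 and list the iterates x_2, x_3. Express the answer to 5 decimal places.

h(1.1) = -2.4890000, h(2.0) = 4.1800000
x_2 = 2.0000000 − 4.1800000·(2.0000000 − 1.1000000) / (4.1800000 − (-2.4890000)) = 2.0000000 − (3.7620000)/(6.6690000) = 1.4358974
h(1.4358974) = -0.8594646
x_3 = 1.4358974 − (-0.8594646)·(1.4358974 − 2.0000000) / (-0.8594646 − 4.1800000) = 1.4358974 − (0.4848262)/(-5.0394646) = 1.5321033

1.43590, 1.53210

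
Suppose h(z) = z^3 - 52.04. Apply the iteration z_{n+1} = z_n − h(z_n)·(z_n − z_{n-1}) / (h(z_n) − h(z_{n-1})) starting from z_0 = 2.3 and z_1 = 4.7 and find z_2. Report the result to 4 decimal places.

h(2.3) = -39.873000, h(4.7) = 51.783000
z_2 = 4.700000 − 51.783000·(4.700000 − 2.300000) / (51.783000 − (-39.873000)) = 4.700000 − (124.279200)/(91.656000) = 3.344069

3.3441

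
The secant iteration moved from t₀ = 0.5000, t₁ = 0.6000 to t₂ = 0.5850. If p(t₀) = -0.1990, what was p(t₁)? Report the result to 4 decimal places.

0.0351

The secant line through (0.5000, -0.1990) and (0.6000, p(t₁)) crosses zero at t₂ = 0.5850.
So (0.5000, -0.1990), (0.6000, p(t₁)), (0.5850, 0) are collinear:
p(t₁) = -0.1990 · (0.6000 − 0.5850) / (0.5000 − 0.5850) = -0.1990 · (0.015000)/(-0.085000) = 0.035118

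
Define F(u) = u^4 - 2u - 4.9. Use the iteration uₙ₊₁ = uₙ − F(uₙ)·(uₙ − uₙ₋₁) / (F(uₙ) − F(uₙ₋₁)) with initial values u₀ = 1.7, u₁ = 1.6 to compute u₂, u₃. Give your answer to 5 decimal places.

F(1.7) = 0.0521000, F(1.6) = -1.5464000
u₂ = 1.6000000 − (-1.5464000)·(1.6000000 − 1.7000000) / (-1.5464000 − 0.0521000) = 1.6000000 − (0.1546400)/(-1.5985000) = 1.6967407
F(1.6967407) = -0.0052493
u₃ = 1.6967407 − (-0.0052493)·(1.6967407 − 1.6000000) / (-0.0052493 − (-1.5464000)) = 1.6967407 − (-0.0005078)/(1.5411507) = 1.6970702

1.69674, 1.69707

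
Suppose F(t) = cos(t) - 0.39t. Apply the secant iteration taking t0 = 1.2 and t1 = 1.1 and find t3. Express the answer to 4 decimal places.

F(1.2) = -0.105642, F(1.1) = 0.024596
t2 = 1.100000 − 0.024596·(1.100000 − 1.200000) / (0.024596 − (-0.105642)) = 1.100000 − (-0.002460)/(0.130238) = 1.118885
F(1.118885) = 0.000320
t3 = 1.118885 − 0.000320·(1.118885 − 1.100000) / (0.000320 − 0.024596) = 1.118885 − (0.000006)/(-0.024276) = 1.119134

1.1191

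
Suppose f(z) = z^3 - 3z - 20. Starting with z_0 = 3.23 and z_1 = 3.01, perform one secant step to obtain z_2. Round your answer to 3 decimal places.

3.077

f(3.23) = 4.00827, f(3.01) = -1.75910
z_2 = 3.01000 − (-1.75910)·(3.01000 − 3.23000) / (-1.75910 − 4.00827) = 3.01000 − (0.38700)/(-5.76737) = 3.07710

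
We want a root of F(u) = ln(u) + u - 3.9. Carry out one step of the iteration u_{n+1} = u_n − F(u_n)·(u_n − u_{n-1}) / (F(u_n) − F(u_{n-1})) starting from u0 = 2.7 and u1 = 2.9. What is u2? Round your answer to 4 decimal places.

F(2.7) = -0.206748, F(2.9) = 0.064711
u2 = 2.900000 − 0.064711·(2.900000 − 2.700000) / (0.064711 − (-0.206748)) = 2.900000 − (0.012942)/(0.271459) = 2.852324

2.8523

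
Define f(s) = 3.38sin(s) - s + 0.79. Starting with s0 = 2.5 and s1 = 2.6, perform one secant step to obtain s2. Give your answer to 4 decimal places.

f(2.5) = 0.312836, f(2.6) = -0.067605
s2 = 2.600000 − (-0.067605)·(2.600000 − 2.500000) / (-0.067605 − 0.312836) = 2.600000 − (-0.006761)/(-0.380441) = 2.582230

2.5822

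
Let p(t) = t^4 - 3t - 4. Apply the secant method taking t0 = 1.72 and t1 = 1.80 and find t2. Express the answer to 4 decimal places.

1.7417

p(1.72) = -0.407869, p(1.80) = 1.097600
t2 = 1.800000 − 1.097600·(1.800000 − 1.720000) / (1.097600 − (-0.407869)) = 1.800000 − (0.087808)/(1.505469) = 1.741674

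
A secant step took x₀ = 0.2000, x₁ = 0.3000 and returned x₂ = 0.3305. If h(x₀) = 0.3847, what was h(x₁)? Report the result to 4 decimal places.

The secant line through (0.2000, 0.3847) and (0.3000, h(x₁)) crosses zero at x₂ = 0.3305.
So (0.2000, 0.3847), (0.3000, h(x₁)), (0.3305, 0) are collinear:
h(x₁) = 0.3847 · (0.3000 − 0.3305) / (0.2000 − 0.3305) = 0.3847 · (-0.030500)/(-0.130500) = 0.089911

0.0899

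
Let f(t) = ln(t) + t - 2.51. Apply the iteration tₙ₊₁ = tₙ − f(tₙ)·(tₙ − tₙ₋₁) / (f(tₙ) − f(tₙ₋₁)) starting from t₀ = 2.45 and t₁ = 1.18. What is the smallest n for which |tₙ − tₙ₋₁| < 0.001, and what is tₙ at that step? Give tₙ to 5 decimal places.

n = 5, tₙ = 1.87917

f(2.45) = 0.8360880, f(1.18) = -1.1644856
t₂ = 1.1800000 − (-1.1644856)·(-1.2700000)/(-2.0005736) = 1.9192363;  |Δ| = 0.7392363
f(1.9192363) = 0.0611637
t₃ = 1.9192363 − 0.0611637·(0.7392363)/(1.2256492) = 1.8823461;  |Δ| = 0.0368902
f(1.8823461) = 0.0048651
t₄ = 1.8823461 − 0.0048651·(-0.0368902)/(-0.0562986) = 1.8791582;  |Δ| = 0.0031879
f(1.8791582) = -0.0000178
t₅ = 1.8791582 − (-0.0000178)·(-0.0031879)/(-0.0048829) = 1.8791699;  |Δ| = 0.0000116
|t₅ − t₄| = 0.0000116 < 0.001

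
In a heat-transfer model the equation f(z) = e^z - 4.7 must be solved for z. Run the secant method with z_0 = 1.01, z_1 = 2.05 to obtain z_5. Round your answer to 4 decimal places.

f(1.01) = -1.954399, f(2.05) = 3.067901
z_2 = 2.050000 − 3.067901·(2.050000 − 1.010000) / (3.067901 − (-1.954399)) = 2.050000 − (3.190617)/(5.022300) = 1.414710
f(1.414710) = -0.584707
z_3 = 1.414710 − (-0.584707)·(1.414710 − 2.050000) / (-0.584707 − 3.067901) = 1.414710 − (0.371459)/(-3.652608) = 1.516407
f(1.516407) = -0.144174
z_4 = 1.516407 − (-0.144174)·(1.516407 − 1.414710) / (-0.144174 − (-0.584707)) = 1.516407 − (-0.014662)/(0.440533) = 1.549689
f(1.549689) = 0.010007
z_5 = 1.549689 − 0.010007·(1.549689 − 1.516407) / (0.010007 − (-0.144174)) = 1.549689 − (0.000333)/(0.154181) = 1.547529

1.5475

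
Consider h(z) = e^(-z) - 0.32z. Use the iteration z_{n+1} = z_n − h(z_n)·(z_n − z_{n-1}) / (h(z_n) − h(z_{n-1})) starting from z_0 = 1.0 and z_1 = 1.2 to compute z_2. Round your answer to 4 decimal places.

1.0733

h(1.0) = 0.047879, h(1.2) = -0.082806
z_2 = 1.200000 − (-0.082806)·(1.200000 − 1.000000) / (-0.082806 − 0.047879) = 1.200000 − (-0.016561)/(-0.130685) = 1.073274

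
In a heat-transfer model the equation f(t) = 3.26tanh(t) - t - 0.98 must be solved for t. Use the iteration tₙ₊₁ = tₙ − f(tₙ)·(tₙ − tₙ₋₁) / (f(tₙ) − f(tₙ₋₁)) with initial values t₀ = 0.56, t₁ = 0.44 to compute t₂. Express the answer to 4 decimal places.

0.4858

f(0.56) = 0.116006, f(0.44) = -0.071519
t₂ = 0.440000 − (-0.071519)·(0.440000 − 0.560000) / (-0.071519 − 0.116006) = 0.440000 − (0.008582)/(-0.187526) = 0.485766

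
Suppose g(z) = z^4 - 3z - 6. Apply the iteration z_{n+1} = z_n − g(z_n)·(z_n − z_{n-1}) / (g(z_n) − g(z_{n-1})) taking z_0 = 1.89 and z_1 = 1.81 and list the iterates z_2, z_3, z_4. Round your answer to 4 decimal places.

g(1.89) = 1.089898, g(1.81) = -0.697169
z_2 = 1.810000 − (-0.697169)·(1.810000 − 1.890000) / (-0.697169 − 1.089898) = 1.810000 − (0.055774)/(-1.787067) = 1.841210
g(1.841210) = -0.031173
z_3 = 1.841210 − (-0.031173)·(1.841210 − 1.810000) / (-0.031173 − (-0.697169)) = 1.841210 − (-0.000973)/(0.665996) = 1.842670
g(1.842670) = 0.000960
z_4 = 1.842670 − 0.000960·(1.842670 − 1.841210) / (0.000960 − (-0.031173)) = 1.842670 − (0.000001)/(0.032133) = 1.842627

1.8412, 1.8427, 1.8426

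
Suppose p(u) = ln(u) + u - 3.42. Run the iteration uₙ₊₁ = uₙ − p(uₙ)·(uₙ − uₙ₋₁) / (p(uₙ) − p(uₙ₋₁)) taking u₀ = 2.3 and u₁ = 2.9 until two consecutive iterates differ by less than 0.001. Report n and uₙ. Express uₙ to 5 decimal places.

n = 4, uₙ = 2.50265

p(2.3) = -0.2870909, p(2.9) = 0.5447107
u₂ = 2.9000000 − 0.5447107·(0.6000000)/(0.8318016) = 2.5070861;  |Δ| = 0.3929139
p(2.5070861) = 0.0062072
u₃ = 2.5070861 − 0.0062072·(-0.3929139)/(-0.5385035) = 2.5025570;  |Δ| = 0.0045290
p(2.5025570) = -0.0001299
u₄ = 2.5025570 − (-0.0001299)·(-0.0045290)/(-0.0063372) = 2.5026499;  |Δ| = 0.0000929
|u₄ − u₃| = 0.0000929 < 0.001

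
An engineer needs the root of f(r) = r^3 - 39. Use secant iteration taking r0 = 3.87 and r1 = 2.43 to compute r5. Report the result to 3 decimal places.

f(3.87) = 18.96060, f(2.43) = -24.65109
r2 = 2.43000 − (-24.65109)·(2.43000 − 3.87000) / (-24.65109 − 18.96060) = 2.43000 − (35.49757)/(-43.61170) = 3.24395
f(3.24395) = -4.86335
r3 = 3.24395 − (-4.86335)·(3.24395 − 2.43000) / (-4.86335 − (-24.65109)) = 3.24395 − (-3.95850)/(19.78775) = 3.44399
f(3.44399) = 1.84955
r4 = 3.44399 − 1.84955·(3.44399 − 3.24395) / (1.84955 − (-4.86335)) = 3.44399 − (0.37000)/(6.71290) = 3.38888
f(3.38888) = -0.08050
r5 = 3.38888 − (-0.08050)·(3.38888 − 3.44399) / (-0.08050 − 1.84955) = 3.38888 − (0.00444)/(-1.93005) = 3.39118

3.391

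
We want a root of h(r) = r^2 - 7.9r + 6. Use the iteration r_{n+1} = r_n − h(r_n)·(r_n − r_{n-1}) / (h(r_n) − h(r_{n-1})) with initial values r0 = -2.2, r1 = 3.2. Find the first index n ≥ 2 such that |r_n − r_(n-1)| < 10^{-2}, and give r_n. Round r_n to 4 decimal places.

h(-2.2) = 28.220000, h(3.2) = -9.040000
r2 = 3.200000 − (-9.040000)·(5.400000)/(-37.260000) = 1.889855;  |Δ| = 1.310145
h(1.889855) = -5.358303
r3 = 1.889855 − (-5.358303)·(-1.310145)/(3.681697) = -0.016916;  |Δ| = 1.906771
h(-0.016916) = 6.133922
r4 = -0.016916 − 6.133922·(-1.906771)/(11.492225) = 1.000814;  |Δ| = 1.017730
h(1.000814) = -0.904804
r5 = 1.000814 − (-0.904804)·(1.017730)/(-7.038726) = 0.869989;  |Δ| = 0.130826
h(0.869989) = -0.116030
r6 = 0.869989 − (-0.116030)·(-0.130826)/(0.788774) = 0.850744;  |Δ| = 0.019245
h(0.850744) = 0.002888
r7 = 0.850744 − 0.002888·(-0.019245)/(0.118918) = 0.851211;  |Δ| = 0.000467
|r7 − r6| = 0.000467 < 10^{-2}

n = 7, r_n = 0.8512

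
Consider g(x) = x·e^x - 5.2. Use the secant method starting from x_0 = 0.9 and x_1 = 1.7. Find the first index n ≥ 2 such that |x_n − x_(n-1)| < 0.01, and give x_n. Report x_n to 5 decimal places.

g(0.9) = -2.9863572, g(1.7) = 4.1057106
x_2 = 1.7000000 − 4.1057106·(0.8000000)/(7.0920678) = 1.2368673;  |Δ| = 0.4631327
g(1.2368673) = -0.9392333
x_3 = 1.2368673 − (-0.9392333)·(-0.4631327)/(-5.0449439) = 1.3230902;  |Δ| = 0.0862229
g(1.3230902) = -0.2317868
x_4 = 1.3230902 − (-0.2317868)·(0.0862229)/(0.7074465) = 1.3513401;  |Δ| = 0.0282500
g(1.3513401) = 0.0196845
x_5 = 1.3513401 − 0.0196845·(0.0282500)/(0.2514713) = 1.3491288;  |Δ| = 0.0022113
|x_5 − x_4| = 0.0022113 < 0.01

n = 5, x_n = 1.34913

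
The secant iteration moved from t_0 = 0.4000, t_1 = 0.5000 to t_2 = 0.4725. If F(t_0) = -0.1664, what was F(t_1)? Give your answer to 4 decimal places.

The secant line through (0.4000, -0.1664) and (0.5000, F(t_1)) crosses zero at t_2 = 0.4725.
So (0.4000, -0.1664), (0.5000, F(t_1)), (0.4725, 0) are collinear:
F(t_1) = -0.1664 · (0.5000 − 0.4725) / (0.4000 − 0.4725) = -0.1664 · (0.027500)/(-0.072500) = 0.063117

0.0631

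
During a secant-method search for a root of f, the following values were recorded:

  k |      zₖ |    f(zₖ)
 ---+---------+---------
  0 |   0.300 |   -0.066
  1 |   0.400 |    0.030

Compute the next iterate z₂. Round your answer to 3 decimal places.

0.369

z₂ = 0.400 − 0.030·(0.400 − 0.300) / (0.030 − (-0.066))
   = 0.400 − (0.00300)/(0.09600) = 0.36875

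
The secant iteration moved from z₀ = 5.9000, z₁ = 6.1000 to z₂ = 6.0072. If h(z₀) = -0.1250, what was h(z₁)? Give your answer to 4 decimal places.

The secant line through (5.9000, -0.1250) and (6.1000, h(z₁)) crosses zero at z₂ = 6.0072.
So (5.9000, -0.1250), (6.1000, h(z₁)), (6.0072, 0) are collinear:
h(z₁) = -0.1250 · (6.1000 − 6.0072) / (5.9000 − 6.0072) = -0.1250 · (0.092800)/(-0.107200) = 0.108209

0.1082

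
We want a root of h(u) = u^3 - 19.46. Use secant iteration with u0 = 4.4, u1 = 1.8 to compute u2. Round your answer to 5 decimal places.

2.24653

h(4.4) = 65.7240000, h(1.8) = -13.6280000
u2 = 1.8000000 − (-13.6280000)·(1.8000000 − 4.4000000) / (-13.6280000 − 65.7240000) = 1.8000000 − (35.4328000)/(-79.3520000) = 2.2465269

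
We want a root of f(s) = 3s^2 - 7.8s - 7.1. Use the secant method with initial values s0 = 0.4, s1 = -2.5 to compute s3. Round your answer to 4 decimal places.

-0.5739

f(0.4) = -9.740000, f(-2.5) = 31.150000
s2 = -2.500000 − 31.150000·(-2.500000 − 0.400000) / (31.150000 − (-9.740000)) = -2.500000 − (-90.335000)/(40.890000) = -0.290780
f(-0.290780) = -4.578256
s3 = -0.290780 − (-4.578256)·(-0.290780 − (-2.500000)) / (-4.578256 − 31.150000) = -0.290780 − (-10.114373)/(-35.728256) = -0.573872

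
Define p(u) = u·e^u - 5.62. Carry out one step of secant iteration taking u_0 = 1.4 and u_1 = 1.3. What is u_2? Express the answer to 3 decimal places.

p(1.4) = 0.05728, p(1.3) = -0.84991
u_2 = 1.30000 − (-0.84991)·(1.30000 − 1.40000) / (-0.84991 − 0.05728) = 1.30000 − (0.08499)/(-0.90719) = 1.39369

1.394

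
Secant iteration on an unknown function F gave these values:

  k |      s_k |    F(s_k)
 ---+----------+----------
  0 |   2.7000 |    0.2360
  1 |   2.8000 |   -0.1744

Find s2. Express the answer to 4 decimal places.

2.7575

s2 = 2.8000 − (-0.1744)·(2.8000 − 2.7000) / (-0.1744 − 0.2360)
   = 2.8000 − (-0.017440)/(-0.410400) = 2.757505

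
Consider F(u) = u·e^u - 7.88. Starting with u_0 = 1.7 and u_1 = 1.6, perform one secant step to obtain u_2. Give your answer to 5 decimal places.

F(1.7) = 1.4257106, F(1.6) = 0.0448519
u_2 = 1.6000000 − 0.0448519·(1.6000000 − 1.7000000) / (0.0448519 − 1.4257106) = 1.6000000 − (-0.0044852)/(-1.3808587) = 1.5967519

1.59675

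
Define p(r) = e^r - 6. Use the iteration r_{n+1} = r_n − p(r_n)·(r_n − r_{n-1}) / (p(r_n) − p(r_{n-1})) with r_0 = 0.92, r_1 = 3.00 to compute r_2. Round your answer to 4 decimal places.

p(0.92) = -3.490710, p(3.00) = 14.085537
r_2 = 3.000000 − 14.085537·(3.000000 − 0.920000) / (14.085537 − (-3.490710)) = 3.000000 − (29.297917)/(17.576247) = 1.333096

1.3331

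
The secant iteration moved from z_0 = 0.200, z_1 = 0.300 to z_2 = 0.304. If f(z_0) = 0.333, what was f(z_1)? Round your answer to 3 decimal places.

0.013

The secant line through (0.200, 0.333) and (0.300, f(z_1)) crosses zero at z_2 = 0.304.
So (0.200, 0.333), (0.300, f(z_1)), (0.304, 0) are collinear:
f(z_1) = 0.333 · (0.300 − 0.304) / (0.200 − 0.304) = 0.333 · (-0.00400)/(-0.10400) = 0.01281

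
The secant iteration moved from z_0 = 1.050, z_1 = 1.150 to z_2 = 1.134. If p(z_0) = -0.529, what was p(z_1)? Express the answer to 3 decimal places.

The secant line through (1.050, -0.529) and (1.150, p(z_1)) crosses zero at z_2 = 1.134.
So (1.050, -0.529), (1.150, p(z_1)), (1.134, 0) are collinear:
p(z_1) = -0.529 · (1.150 − 1.134) / (1.050 − 1.134) = -0.529 · (0.01600)/(-0.08400) = 0.10076

0.101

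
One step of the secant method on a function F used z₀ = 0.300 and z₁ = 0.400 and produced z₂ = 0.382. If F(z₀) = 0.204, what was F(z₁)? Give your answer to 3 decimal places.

-0.045

The secant line through (0.300, 0.204) and (0.400, F(z₁)) crosses zero at z₂ = 0.382.
So (0.300, 0.204), (0.400, F(z₁)), (0.382, 0) are collinear:
F(z₁) = 0.204 · (0.400 − 0.382) / (0.300 − 0.382) = 0.204 · (0.01800)/(-0.08200) = -0.04478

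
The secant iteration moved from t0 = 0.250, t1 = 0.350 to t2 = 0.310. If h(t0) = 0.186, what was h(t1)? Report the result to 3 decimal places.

-0.124

The secant line through (0.250, 0.186) and (0.350, h(t1)) crosses zero at t2 = 0.310.
So (0.250, 0.186), (0.350, h(t1)), (0.310, 0) are collinear:
h(t1) = 0.186 · (0.350 − 0.310) / (0.250 − 0.310) = 0.186 · (0.04000)/(-0.06000) = -0.12400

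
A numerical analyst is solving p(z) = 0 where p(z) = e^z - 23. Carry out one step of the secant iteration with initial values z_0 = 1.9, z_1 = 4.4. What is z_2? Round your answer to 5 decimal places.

p(1.9) = -16.3141056, p(4.4) = 58.4508687
z_2 = 4.4000000 − 58.4508687·(4.4000000 − 1.9000000) / (58.4508687 − (-16.3141056)) = 4.4000000 − (146.1271717)/(74.7649742) = 2.4455130

2.44551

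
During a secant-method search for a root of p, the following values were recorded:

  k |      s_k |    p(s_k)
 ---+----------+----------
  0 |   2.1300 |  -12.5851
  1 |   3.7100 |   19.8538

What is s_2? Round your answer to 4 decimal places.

s_2 = 3.7100 − 19.8538·(3.7100 − 2.1300) / (19.8538 − (-12.5851))
   = 3.7100 − (31.369004)/(32.438900) = 2.742982

2.7430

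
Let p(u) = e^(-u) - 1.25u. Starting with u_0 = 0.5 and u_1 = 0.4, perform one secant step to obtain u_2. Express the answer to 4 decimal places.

p(0.5) = -0.018469, p(0.4) = 0.170320
u_2 = 0.400000 − 0.170320·(0.400000 − 0.500000) / (0.170320 − (-0.018469)) = 0.400000 − (-0.017032)/(0.188789) = 0.490217

0.4902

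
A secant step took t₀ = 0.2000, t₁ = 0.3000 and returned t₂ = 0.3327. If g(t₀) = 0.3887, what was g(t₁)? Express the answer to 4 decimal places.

0.0958

The secant line through (0.2000, 0.3887) and (0.3000, g(t₁)) crosses zero at t₂ = 0.3327.
So (0.2000, 0.3887), (0.3000, g(t₁)), (0.3327, 0) are collinear:
g(t₁) = 0.3887 · (0.3000 − 0.3327) / (0.2000 − 0.3327) = 0.3887 · (-0.032700)/(-0.132700) = 0.095784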